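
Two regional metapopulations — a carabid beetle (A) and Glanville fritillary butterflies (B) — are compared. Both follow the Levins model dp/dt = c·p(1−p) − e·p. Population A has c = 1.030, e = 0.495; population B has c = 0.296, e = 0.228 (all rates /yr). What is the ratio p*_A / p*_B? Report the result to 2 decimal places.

A: p*_A = 1 − 0.495/1.030 = 0.5194.
B: p*_B = 1 − 0.228/0.296 = 0.2297.
p*_A / p*_B = 0.5194/0.2297 = 2.2610.

2.26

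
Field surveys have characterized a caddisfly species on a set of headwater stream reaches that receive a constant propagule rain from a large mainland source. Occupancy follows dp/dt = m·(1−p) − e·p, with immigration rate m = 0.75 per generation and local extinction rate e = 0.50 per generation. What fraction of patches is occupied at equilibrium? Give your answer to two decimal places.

0.60

At equilibrium the propagule rain into empty patches balances local extinction: m(1−p*) = e·p*.
p* = m/(m+e) = 0.75/(0.75+0.50) = 0.75/1.2500 = 0.6000.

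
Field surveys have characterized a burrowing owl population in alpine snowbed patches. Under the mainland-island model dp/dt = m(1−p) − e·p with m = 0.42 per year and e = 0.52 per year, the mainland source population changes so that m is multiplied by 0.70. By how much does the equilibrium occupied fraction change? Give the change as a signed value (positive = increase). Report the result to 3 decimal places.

Before: p* = 0.42/(0.42+0.52) = 0.4468.
After: m = 0.294, e = 0.52; p* = 0.294/0.8140 = 0.3612.
Δp* = 0.3612 − 0.4468 = -0.0856.

-0.086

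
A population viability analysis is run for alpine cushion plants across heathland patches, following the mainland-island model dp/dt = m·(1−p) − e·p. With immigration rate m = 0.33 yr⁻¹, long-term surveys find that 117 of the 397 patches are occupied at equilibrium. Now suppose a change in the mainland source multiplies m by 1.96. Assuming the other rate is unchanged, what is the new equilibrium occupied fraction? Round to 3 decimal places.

0.450

Observed p* = 117/397 = 0.29471.
Balance m(1−p*) = e·p* gives e = m(1−p*)/p* = 0.33×0.70529/0.29471 = 0.78974.
New p* = m/(m+e) = 0.64680/(0.64680+0.78974) = 0.45025.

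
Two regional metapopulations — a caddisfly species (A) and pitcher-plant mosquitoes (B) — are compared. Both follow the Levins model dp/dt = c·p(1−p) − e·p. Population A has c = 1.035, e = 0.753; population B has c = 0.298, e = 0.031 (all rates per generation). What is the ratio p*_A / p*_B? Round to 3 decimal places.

0.304

A: p*_A = 1 − 0.753/1.035 = 0.2725.
B: p*_B = 1 − 0.031/0.298 = 0.8960.
p*_A / p*_B = 0.2725/0.8960 = 0.3041.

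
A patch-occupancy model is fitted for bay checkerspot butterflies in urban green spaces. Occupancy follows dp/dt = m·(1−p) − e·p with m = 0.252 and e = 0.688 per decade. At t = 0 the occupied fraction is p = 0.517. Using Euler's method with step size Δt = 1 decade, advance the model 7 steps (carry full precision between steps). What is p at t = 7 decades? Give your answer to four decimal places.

Update rule: p ← p + [m·(1−p) − e·p]·Δt with Δt = 1.
t = 1: p = 0.51700 + (-0.23398) = 0.28302
t = 2: p = 0.28302 + (-0.01404) = 0.26898
t = 3: p = 0.26898 + (-0.00084) = 0.26814
t = 4: p = 0.26814 + (-0.00005) = 0.26809
t = 5: p = 0.26809 + (-0.00000) = 0.26809
t = 6: p = 0.26809 + (-0.00000) = 0.26809
t = 7: p = 0.26809 + (-0.00000) = 0.26809

0.2681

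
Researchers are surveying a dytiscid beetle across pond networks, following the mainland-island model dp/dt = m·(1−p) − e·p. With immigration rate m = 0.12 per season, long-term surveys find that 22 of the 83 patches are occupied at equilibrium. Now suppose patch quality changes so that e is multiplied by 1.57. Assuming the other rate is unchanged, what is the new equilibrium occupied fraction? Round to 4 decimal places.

0.1868

Observed p* = 22/83 = 0.26506.
Balance m(1−p*) = e·p* gives e = m(1−p*)/p* = 0.12×0.73494/0.26506 = 0.33273.
New p* = m/(m+e) = 0.12000/(0.12000+0.52239) = 0.18680.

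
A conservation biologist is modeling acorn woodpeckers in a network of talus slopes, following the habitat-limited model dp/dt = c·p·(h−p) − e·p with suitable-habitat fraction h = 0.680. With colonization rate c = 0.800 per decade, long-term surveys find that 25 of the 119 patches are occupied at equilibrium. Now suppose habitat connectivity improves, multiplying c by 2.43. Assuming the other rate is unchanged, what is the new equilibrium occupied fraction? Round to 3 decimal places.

Observed p* = 25/119 = 0.21008.
Balance c(h−p*) = e gives e = 0.800×(0.68 − 0.21008) = 0.37594.
New p* = 0.68 − e/c = 0.68 − 0.37594/1.94400 = 0.48662.

0.487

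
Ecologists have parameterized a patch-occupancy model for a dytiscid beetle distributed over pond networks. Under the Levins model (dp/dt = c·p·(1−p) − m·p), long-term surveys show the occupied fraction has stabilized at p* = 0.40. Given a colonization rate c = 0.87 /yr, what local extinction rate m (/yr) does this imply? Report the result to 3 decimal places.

0.522

At equilibrium c(1−p*) = m.
m = 0.87 × (1 − 0.40) = 0.87 × 0.6000 = 0.5220.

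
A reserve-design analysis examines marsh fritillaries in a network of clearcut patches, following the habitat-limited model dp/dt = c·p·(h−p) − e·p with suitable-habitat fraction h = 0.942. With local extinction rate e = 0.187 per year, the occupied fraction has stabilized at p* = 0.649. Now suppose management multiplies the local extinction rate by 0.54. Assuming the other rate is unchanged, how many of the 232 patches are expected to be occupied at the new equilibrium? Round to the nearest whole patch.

182

Balance c(h−p*) = e gives c = e/(0.942 − 0.64900) = 0.187/0.29300 = 0.63823.
New p* = 0.942 − e/c = 0.942 − 0.10098/0.63823 = 0.78378.
Expected occupied = 232 × 0.78378 = 181.84 ≈ 182.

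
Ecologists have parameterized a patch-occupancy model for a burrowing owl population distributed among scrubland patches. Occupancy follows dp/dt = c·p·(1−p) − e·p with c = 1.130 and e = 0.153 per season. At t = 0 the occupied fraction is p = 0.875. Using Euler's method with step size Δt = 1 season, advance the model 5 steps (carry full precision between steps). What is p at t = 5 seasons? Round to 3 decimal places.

Update rule: p ← p + [c·p·(1−p) − e·p]·Δt with Δt = 1.
t = 1: p = 0.87500 + (-0.01028) = 0.86472
t = 2: p = 0.86472 + (-0.00011) = 0.86460
t = 3: p = 0.86460 + (-0.00000) = 0.86460
t = 4: p = 0.86460 + (-0.00000) = 0.86460
t = 5: p = 0.86460 + (-0.00000) = 0.86460

0.865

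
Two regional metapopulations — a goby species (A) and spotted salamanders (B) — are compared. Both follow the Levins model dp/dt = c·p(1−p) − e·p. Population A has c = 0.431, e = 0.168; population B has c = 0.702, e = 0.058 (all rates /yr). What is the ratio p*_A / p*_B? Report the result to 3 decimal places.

A: p*_A = 1 − 0.168/0.431 = 0.6102.
B: p*_B = 1 − 0.058/0.702 = 0.9174.
p*_A / p*_B = 0.6102/0.9174 = 0.6652.

0.665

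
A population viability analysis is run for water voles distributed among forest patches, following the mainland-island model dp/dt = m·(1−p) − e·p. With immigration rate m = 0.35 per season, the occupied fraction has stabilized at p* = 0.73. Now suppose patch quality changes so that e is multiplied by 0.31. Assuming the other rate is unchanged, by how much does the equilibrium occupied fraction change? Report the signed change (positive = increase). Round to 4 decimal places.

Balance m(1−p*) = e·p* gives e = m(1−p*)/p* = 0.35×0.27000/0.73000 = 0.12945.
New p* = m/(m+e) = 0.35000/(0.35000+0.04013) = 0.89714.
Δp* = 0.89714 − 0.73000 = +0.16714.

0.1671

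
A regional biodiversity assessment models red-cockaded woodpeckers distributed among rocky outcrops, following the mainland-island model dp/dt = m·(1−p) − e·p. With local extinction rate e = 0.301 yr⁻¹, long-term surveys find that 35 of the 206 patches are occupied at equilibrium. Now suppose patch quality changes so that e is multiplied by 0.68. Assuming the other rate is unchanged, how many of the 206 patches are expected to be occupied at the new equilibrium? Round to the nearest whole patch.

Observed p* = 35/206 = 0.16990.
Balance m(1−p*) = e·p* gives m = e·p*/(1−p*) = 0.301×0.16990/0.83010 = 0.06161.
New p* = m/(m+e) = 0.06161/(0.06161+0.20468) = 0.23136.
Expected occupied = 206 × 0.23136 = 47.66 ≈ 48.

48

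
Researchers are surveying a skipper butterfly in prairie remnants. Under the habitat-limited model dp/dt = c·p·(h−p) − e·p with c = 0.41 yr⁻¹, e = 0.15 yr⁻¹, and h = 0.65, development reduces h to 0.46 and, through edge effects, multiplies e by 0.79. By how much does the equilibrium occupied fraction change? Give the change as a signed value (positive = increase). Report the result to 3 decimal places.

Before: p* = h − e/c = 0.65 − 0.15/0.41 = 0.65 − 0.3659 = 0.2841.
After: c = 0.41, e = 0.1185, h = 0.46; p* = 0.46 − 0.1185/0.41 = 0.1710.
Δp* = 0.1710 − 0.2841 = -0.1132.

-0.113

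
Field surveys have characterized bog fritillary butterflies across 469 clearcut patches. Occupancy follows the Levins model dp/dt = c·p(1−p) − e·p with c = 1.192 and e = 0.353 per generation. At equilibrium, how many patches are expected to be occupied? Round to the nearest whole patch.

330

p* = 1 − e/c = 1 − 0.353/1.192 = 0.7039.
Expected occupied patches = N × p* = 469 × 0.7039 = 330.11 ≈ 330.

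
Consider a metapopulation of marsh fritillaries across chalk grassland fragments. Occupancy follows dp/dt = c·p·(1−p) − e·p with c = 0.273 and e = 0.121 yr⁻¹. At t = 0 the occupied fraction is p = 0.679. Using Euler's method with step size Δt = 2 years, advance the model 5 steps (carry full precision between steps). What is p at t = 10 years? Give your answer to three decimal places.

Update rule: p ← p + [c·p·(1−p) − e·p]·Δt with Δt = 2.
p: 0.67900 → 0.63369  (Δp = -0.04531)
p: 0.63369 → 0.60708  (Δp = -0.02661)
p: 0.60708 → 0.59040  (Δp = -0.01667)
p: 0.59040 → 0.57956  (Δp = -0.01084)
p: 0.57956 → 0.57235  (Δp = -0.00721)

0.572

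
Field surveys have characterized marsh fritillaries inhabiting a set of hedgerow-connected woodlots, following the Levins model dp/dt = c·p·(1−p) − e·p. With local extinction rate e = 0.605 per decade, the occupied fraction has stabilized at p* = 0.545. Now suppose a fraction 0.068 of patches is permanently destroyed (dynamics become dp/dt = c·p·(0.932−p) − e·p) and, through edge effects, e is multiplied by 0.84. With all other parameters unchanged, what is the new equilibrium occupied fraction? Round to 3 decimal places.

Balance c(1−p*) = e gives c = e/(1 − 0.54500) = 0.605/0.45500 = 1.32967.
New p* = 0.932 − e/c = 0.932 − 0.50820/1.32967 = 0.54980.

0.550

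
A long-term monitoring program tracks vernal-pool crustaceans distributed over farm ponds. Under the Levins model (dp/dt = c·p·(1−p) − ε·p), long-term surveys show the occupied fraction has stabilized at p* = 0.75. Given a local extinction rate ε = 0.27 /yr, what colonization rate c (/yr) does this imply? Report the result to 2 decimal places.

At equilibrium c(1−p*) = ε, so c = ε/(1−p*).
c = 0.27/(1 − 0.75) = 0.27/0.2500 = 1.0800.

1.08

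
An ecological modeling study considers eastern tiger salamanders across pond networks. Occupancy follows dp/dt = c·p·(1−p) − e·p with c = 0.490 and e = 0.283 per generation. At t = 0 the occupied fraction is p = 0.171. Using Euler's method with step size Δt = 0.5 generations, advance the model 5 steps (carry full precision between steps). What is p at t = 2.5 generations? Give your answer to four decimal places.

Update rule: p ← p + [c·p·(1−p) − e·p]·Δt with Δt = 0.5.
step 1: Δp = +0.01053, p = 0.18153
step 2: Δp = +0.01071, p = 0.19225
step 3: Δp = +0.01084, p = 0.20309
step 4: Δp = +0.01091, p = 0.21401
step 5: Δp = +0.01093, p = 0.22494

0.2249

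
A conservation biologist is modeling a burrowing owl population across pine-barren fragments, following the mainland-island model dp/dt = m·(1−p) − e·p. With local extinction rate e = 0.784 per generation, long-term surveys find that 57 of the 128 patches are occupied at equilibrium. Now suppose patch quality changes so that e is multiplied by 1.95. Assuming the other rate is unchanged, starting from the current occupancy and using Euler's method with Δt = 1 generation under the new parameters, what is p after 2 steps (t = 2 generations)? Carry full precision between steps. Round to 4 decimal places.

0.4978

Observed p* = 57/128 = 0.44531.
Balance m(1−p*) = e·p* gives m = e·p*/(1−p*) = 0.784×0.44531/0.55469 = 0.62941.
Starting from p₀ = 0.44531; update p ← p + (dp/dt)·Δt with the new parameters.
t = 1: p = 0.44531 + (-0.33167) = 0.11364
t = 2: p = 0.11364 + (+0.38414) = 0.49779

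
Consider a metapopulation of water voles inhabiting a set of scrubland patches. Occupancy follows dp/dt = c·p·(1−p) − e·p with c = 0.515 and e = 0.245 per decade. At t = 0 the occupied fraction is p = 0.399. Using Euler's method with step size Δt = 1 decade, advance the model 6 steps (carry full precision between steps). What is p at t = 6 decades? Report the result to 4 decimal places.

0.4986

Update rule: p ← p + [c·p·(1−p) − e·p]·Δt with Δt = 1.
p: 0.39900 → 0.42474  (Δp = +0.02574)
p: 0.42474 → 0.44651  (Δp = +0.02177)
p: 0.44651 → 0.46439  (Δp = +0.01788)
p: 0.46439 → 0.47871  (Δp = +0.01432)
p: 0.47871 → 0.48995  (Δp = +0.01123)
p: 0.48995 → 0.49861  (Δp = +0.00866)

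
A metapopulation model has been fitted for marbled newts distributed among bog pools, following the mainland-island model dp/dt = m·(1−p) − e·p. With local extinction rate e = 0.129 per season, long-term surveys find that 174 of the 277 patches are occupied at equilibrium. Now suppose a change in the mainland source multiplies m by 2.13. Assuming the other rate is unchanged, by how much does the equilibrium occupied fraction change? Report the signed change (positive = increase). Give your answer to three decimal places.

0.154

Observed p* = 174/277 = 0.62816.
Balance m(1−p*) = e·p* gives m = e·p*/(1−p*) = 0.129×0.62816/0.37184 = 0.21792.
New p* = m/(m+e) = 0.46417/(0.46417+0.12900) = 0.78252.
Δp* = 0.78252 − 0.62816 = +0.15436.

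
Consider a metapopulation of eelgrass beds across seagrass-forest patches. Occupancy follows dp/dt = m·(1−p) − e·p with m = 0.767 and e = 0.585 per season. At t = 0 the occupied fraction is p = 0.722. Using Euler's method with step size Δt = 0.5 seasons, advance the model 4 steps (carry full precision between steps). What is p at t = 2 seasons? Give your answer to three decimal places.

0.569

Update rule: p ← p + [m·(1−p) − e·p]·Δt with Δt = 0.5.
  1  |  dp/dt·Δt = -0.104572  |  p_1 = 0.617428
  2  |  dp/dt·Δt = -0.033881  |  p_2 = 0.583547
  3  |  dp/dt·Δt = -0.010978  |  p_3 = 0.572569
  4  |  dp/dt·Δt = -0.003557  |  p_4 = 0.569012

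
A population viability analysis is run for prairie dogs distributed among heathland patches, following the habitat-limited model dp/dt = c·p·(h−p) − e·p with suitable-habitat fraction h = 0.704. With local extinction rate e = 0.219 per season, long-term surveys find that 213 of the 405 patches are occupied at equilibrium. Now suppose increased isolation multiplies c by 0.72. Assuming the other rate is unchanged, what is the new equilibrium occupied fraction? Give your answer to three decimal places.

0.457

Observed p* = 213/405 = 0.52593.
Balance c(h−p*) = e gives c = e/(0.704 − 0.52593) = 0.219/0.17807 = 1.22985.
New p* = 0.704 − e/c = 0.704 − 0.21900/0.88549 = 0.45668.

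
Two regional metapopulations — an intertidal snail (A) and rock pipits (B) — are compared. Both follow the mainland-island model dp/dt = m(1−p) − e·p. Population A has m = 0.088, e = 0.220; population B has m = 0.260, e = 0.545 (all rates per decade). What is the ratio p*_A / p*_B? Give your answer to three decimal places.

0.885

A: p*_A = m/(m+e) = 0.088/0.3080 = 0.2857.
B: p*_B = 0.260/0.8050 = 0.3230.
p*_A / p*_B = 0.2857/0.3230 = 0.8846.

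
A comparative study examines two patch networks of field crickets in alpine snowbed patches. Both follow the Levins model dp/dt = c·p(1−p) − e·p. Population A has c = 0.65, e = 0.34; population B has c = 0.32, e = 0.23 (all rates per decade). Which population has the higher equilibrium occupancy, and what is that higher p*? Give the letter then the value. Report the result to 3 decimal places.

A, 0.477

A: p*_A = 1 − 0.34/0.65 = 0.4769.
B: p*_B = 1 − 0.23/0.32 = 0.2812.
A is higher at 0.4769.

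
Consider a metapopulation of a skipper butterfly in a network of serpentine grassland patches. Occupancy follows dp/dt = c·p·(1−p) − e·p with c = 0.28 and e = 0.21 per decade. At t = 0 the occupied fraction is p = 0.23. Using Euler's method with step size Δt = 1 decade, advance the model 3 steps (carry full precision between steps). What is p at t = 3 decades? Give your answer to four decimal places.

Update rule: p ← p + [c·p·(1−p) − e·p]·Δt with Δt = 1.
p: 0.23000 → 0.23129  (Δp = +0.00129)
p: 0.23129 → 0.23250  (Δp = +0.00121)
p: 0.23250 → 0.23364  (Δp = +0.00114)

0.2336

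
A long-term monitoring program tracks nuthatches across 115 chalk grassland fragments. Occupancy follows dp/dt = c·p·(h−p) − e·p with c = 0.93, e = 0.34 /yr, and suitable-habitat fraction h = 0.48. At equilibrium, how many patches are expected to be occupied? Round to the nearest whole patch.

p* = h − e/c = 0.48 − 0.3656 = 0.1144.
Expected occupied patches = N × p* = 115 × 0.1144 = 13.16 ≈ 13.

13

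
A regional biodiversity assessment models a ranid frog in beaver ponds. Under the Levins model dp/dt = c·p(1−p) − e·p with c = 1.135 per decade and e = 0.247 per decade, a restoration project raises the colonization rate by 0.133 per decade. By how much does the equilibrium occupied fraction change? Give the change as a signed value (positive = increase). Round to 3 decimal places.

0.023

Before: p* = 1 − 0.247/1.135 = 0.7824.
After the change, c = 1.268, e = 0.247, so p* = 1 − 0.247/1.268 = 0.8052.
Δp* = 0.8052 − 0.7824 = +0.0228.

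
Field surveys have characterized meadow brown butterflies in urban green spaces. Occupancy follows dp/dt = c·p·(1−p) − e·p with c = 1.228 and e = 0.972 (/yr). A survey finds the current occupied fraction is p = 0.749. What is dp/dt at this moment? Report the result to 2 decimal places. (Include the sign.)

-0.50

Colonization term: c·p·(1−p) = 1.228×0.749×0.2510 = 0.23086.
Extinction term: e·p = 0.72803.
dp/dt = 0.23086 − 0.72803 = -0.49717.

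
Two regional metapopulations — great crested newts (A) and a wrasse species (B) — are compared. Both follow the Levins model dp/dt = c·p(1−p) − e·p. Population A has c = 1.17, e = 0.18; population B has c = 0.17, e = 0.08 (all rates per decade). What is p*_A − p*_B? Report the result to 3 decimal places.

0.317

A: p*_A = 1 − 0.18/1.17 = 0.8462.
B: p*_B = 1 − 0.08/0.17 = 0.5294.
p*_A − p*_B = 0.8462 − 0.5294 = 0.3167.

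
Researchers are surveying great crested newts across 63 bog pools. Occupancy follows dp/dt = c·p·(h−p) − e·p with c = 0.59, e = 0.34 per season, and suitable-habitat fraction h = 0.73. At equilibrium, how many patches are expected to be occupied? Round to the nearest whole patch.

p* = h − e/c = 0.73 − 0.5763 = 0.1537.
Expected occupied patches = N × p* = 63 × 0.1537 = 9.68 ≈ 10.

10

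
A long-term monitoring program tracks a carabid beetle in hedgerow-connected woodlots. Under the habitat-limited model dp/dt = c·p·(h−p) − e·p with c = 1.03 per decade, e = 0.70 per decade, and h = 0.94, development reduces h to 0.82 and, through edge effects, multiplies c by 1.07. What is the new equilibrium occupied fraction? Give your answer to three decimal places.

Before: p* = h − e/c = 0.94 − 0.70/1.03 = 0.94 − 0.6796 = 0.2604.
After: c = 1.1021, e = 0.7, h = 0.82; p* = 0.82 − 0.7/1.1021 = 0.1848.

0.185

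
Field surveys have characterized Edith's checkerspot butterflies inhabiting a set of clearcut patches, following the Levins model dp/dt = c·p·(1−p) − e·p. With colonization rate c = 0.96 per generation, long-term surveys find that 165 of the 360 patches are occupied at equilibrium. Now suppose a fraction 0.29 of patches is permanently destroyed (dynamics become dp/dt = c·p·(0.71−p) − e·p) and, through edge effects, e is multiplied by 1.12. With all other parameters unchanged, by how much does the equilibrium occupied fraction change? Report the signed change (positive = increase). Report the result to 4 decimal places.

Observed p* = 165/360 = 0.45833.
Balance c(1−p*) = e gives e = 0.96×(1 − 0.45833) = 0.52000.
New p* = 0.71 − e/c = 0.71 − 0.58240/0.96000 = 0.10333.
Δp* = 0.10333 − 0.45833 = -0.35500.

-0.3550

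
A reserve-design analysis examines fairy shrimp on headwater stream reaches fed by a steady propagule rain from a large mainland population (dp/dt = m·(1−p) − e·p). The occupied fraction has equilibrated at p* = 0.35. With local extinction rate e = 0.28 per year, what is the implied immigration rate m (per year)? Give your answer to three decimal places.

At equilibrium m(1−p*) = e·p*, so m = e·p*/(1−p*).
m = 0.28 × 0.35 / 0.6500 = 0.0980/0.6500 = 0.1508.

0.151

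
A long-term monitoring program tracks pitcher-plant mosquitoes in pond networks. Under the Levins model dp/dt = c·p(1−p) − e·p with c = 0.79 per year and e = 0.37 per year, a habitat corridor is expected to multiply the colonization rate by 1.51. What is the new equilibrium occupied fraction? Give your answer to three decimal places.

Before: p* = 1 − 0.37/0.79 = 0.5316.
After the change, c = 1.1929, e = 0.37, so p* = 1 − 0.37/1.1929 = 0.6898.

0.690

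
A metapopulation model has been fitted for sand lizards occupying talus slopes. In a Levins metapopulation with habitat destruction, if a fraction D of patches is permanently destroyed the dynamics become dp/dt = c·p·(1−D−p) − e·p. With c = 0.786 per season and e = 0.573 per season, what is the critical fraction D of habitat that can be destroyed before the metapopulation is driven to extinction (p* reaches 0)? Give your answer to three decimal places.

The nontrivial equilibrium is p* = (1−D) − e/c; extinction occurs when this hits zero.
So D_crit = 1 − e/c = 1 − 0.573/0.786 = 1 − 0.7290 = 0.2710.
Note this equals the original equilibrium occupancy — the Levins extinction-debt result.

0.271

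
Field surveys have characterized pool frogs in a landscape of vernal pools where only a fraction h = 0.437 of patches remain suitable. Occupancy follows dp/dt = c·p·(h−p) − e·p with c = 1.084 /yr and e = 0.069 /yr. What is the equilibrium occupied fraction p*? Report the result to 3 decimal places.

Setting dp/dt = 0 and dividing by p* gives c·(h−p*) = e.
So p* = h − e/c = 0.437 − 0.069/1.084 = 0.437 − 0.0637 = 0.3733.

0.373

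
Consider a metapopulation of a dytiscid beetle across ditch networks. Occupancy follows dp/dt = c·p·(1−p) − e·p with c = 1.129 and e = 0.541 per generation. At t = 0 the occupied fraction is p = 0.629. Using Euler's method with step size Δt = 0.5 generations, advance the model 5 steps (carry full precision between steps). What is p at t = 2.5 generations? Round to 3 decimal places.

0.536

Update rule: p ← p + [c·p·(1−p) − e·p]·Δt with Δt = 0.5.
p: 0.62900 → 0.59059  (Δp = -0.03841)
p: 0.59059 → 0.56733  (Δp = -0.02326)
p: 0.56733 → 0.55243  (Δp = -0.01490)
p: 0.55243 → 0.54257  (Δp = -0.00986)
p: 0.54257 → 0.53591  (Δp = -0.00666)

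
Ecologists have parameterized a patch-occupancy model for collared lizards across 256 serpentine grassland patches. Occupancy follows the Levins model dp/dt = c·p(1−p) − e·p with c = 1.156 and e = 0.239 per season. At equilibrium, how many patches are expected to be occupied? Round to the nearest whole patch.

p* = 1 − e/c = 1 − 0.239/1.156 = 0.7933.
Expected occupied patches = N × p* = 256 × 0.7933 = 203.07 ≈ 203.

203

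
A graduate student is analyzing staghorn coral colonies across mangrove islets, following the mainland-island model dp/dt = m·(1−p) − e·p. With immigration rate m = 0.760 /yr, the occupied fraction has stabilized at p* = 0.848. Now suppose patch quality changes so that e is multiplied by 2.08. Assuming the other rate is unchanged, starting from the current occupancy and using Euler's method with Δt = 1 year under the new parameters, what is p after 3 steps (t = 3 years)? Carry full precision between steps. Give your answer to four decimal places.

Balance m(1−p*) = e·p* gives e = m(1−p*)/p* = 0.760×0.15200/0.84800 = 0.13623.
Starting from p₀ = 0.84800; update p ← p + (dp/dt)·Δt with the new parameters.
step 1: Δp = -0.12476, p = 0.72324
step 2: Δp = +0.00541, p = 0.72865
step 3: Δp = -0.00023, p = 0.72841

0.7284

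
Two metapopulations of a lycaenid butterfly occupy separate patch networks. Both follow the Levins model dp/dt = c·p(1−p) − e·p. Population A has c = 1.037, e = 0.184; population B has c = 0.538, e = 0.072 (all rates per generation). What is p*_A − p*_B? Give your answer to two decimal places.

A: p*_A = 1 − 0.184/1.037 = 0.8226.
B: p*_B = 1 − 0.072/0.538 = 0.8662.
p*_A − p*_B = 0.8226 − 0.8662 = -0.0436.

-0.04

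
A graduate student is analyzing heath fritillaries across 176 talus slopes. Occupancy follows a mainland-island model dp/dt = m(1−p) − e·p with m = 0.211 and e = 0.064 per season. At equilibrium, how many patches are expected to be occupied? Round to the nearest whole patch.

p* = m/(m+e) = 0.211/0.2750 = 0.7673.
Expected occupied patches = N × p* = 176 × 0.7673 = 135.04 ≈ 135.

135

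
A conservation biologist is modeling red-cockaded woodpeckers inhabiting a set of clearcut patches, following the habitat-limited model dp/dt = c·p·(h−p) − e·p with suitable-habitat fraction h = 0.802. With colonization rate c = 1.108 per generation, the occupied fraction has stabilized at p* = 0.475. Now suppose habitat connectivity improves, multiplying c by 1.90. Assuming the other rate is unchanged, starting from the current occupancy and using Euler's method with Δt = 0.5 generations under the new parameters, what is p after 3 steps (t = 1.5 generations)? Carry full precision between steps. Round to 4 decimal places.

Balance c(h−p*) = e gives e = 1.108×(0.802 − 0.47500) = 0.36232.
Starting from p₀ = 0.47500; update p ← p + (dp/dt)·Δt with the new parameters.
step 1: Δp = +0.07745, p = 0.55245
step 2: Δp = +0.04504, p = 0.59748
step 3: Δp = +0.02038, p = 0.61787

0.6179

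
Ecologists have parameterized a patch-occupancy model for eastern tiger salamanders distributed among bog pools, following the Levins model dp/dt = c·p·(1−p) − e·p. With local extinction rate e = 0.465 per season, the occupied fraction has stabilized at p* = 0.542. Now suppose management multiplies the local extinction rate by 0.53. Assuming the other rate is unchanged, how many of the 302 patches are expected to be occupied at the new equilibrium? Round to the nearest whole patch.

229

Balance c(1−p*) = e gives c = e/(1 − 0.54200) = 0.465/0.45800 = 1.01528.
New p* = 1 − e/c = 1 − 0.24645/1.01528 = 0.75726.
Expected occupied = 302 × 0.75726 = 228.69 ≈ 229.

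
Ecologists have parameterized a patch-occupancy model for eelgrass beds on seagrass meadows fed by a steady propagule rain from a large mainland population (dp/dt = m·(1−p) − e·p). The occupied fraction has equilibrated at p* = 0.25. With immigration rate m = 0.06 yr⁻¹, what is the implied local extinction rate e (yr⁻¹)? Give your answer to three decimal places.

0.180

At equilibrium m(1−p*) = e·p*, so e = m(1−p*)/p*.
e = 0.06 × 0.7500 / 0.25 = 0.1800.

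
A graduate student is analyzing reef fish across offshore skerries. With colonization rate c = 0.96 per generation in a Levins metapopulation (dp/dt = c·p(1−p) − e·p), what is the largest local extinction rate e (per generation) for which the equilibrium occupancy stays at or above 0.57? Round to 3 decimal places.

1 − e/c ≥ 0.57 ⇒ e ≤ c(1 − 0.57) = 0.96 × 0.4300.
e_max = 0.4128.

0.413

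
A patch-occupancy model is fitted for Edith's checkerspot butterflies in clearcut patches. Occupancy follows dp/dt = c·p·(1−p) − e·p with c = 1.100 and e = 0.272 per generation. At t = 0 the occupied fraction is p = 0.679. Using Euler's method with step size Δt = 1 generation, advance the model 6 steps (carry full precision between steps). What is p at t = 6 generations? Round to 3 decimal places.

0.753

Update rule: p ← p + [c·p·(1−p) − e·p]·Δt with Δt = 1.
p: 0.67900 → 0.73407  (Δp = +0.05507)
p: 0.73407 → 0.74913  (Δp = +0.01507)
p: 0.74913 → 0.75210  (Δp = +0.00296)
p: 0.75210 → 0.75262  (Δp = +0.00052)
p: 0.75262 → 0.75271  (Δp = +0.00009)
p: 0.75271 → 0.75272  (Δp = +0.00002)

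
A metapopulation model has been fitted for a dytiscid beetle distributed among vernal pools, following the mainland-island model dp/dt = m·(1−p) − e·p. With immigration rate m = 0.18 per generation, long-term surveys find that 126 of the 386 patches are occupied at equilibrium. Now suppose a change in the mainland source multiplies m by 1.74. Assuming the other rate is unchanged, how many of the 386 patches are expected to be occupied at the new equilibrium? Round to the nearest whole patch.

177

Observed p* = 126/386 = 0.32642.
Balance m(1−p*) = e·p* gives e = m(1−p*)/p* = 0.18×0.67358/0.32642 = 0.37144.
New p* = m/(m+e) = 0.31320/(0.31320+0.37144) = 0.45747.
Expected occupied = 386 × 0.45747 = 176.58 ≈ 177.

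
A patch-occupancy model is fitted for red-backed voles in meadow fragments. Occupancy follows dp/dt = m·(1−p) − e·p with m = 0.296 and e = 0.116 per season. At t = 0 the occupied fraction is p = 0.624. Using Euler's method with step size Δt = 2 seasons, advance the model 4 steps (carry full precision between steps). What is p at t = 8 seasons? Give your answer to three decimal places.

Update rule: p ← p + [m·(1−p) − e·p]·Δt with Δt = 2.
p: 0.62400 → 0.70182  (Δp = +0.07782)
p: 0.70182 → 0.71552  (Δp = +0.01370)
p: 0.71552 → 0.71793  (Δp = +0.00241)
p: 0.71793 → 0.71836  (Δp = +0.00042)

0.718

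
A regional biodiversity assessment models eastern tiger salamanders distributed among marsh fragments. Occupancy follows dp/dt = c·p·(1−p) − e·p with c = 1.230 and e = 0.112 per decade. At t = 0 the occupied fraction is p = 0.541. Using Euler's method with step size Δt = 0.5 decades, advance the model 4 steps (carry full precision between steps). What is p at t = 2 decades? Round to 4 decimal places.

0.8713

Update rule: p ← p + [c·p·(1−p) − e·p]·Δt with Δt = 0.5.
  1  |  dp/dt·Δt = +0.122420  |  p_1 = 0.663420
  2  |  dp/dt·Δt = +0.100174  |  p_2 = 0.763594
  3  |  dp/dt·Δt = +0.068257  |  p_3 = 0.831852
  4  |  dp/dt·Δt = +0.039439  |  p_4 = 0.871291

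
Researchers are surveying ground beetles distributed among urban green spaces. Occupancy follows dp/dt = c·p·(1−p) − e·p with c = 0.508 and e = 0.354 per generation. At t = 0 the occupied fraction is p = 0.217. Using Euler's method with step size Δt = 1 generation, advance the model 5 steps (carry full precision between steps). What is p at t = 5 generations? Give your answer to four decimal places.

0.2575

Update rule: p ← p + [c·p·(1−p) − e·p]·Δt with Δt = 1.
p: 0.21700 → 0.22650  (Δp = +0.00950)
p: 0.22650 → 0.23532  (Δp = +0.00882)
p: 0.23532 → 0.24343  (Δp = +0.00811)
p: 0.24343 → 0.25081  (Δp = +0.00739)
p: 0.25081 → 0.25748  (Δp = +0.00667)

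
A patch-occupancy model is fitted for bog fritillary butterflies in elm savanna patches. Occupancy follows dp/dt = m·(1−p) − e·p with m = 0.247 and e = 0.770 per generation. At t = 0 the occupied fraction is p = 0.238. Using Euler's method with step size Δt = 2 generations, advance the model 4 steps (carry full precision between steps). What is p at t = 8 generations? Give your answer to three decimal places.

0.237

Update rule: p ← p + [m·(1−p) − e·p]·Δt with Δt = 2.
t = 2: p = 0.23800 + (+0.00991) = 0.24791
t = 4: p = 0.24791 + (-0.01024) = 0.23766
t = 6: p = 0.23766 + (+0.01059) = 0.24826
t = 8: p = 0.24826 + (-0.01095) = 0.23730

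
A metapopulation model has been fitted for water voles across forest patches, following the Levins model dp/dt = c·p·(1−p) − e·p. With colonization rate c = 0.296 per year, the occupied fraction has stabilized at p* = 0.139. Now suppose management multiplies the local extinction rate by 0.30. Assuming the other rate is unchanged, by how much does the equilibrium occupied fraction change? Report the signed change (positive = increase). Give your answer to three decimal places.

Balance c(1−p*) = e gives e = 0.296×(1 − 0.13900) = 0.25486.
New p* = 1 − e/c = 1 − 0.07646/0.29600 = 0.74169.
Δp* = 0.74169 − 0.13900 = +0.60269.

0.603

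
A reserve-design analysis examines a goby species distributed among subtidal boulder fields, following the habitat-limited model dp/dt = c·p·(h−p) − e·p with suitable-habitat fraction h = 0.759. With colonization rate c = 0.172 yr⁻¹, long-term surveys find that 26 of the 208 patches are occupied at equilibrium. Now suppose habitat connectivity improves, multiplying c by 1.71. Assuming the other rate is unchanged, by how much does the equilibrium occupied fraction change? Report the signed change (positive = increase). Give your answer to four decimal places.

Observed p* = 26/208 = 0.12500.
Balance c(h−p*) = e gives e = 0.172×(0.759 − 0.12500) = 0.10905.
New p* = 0.759 − e/c = 0.759 − 0.10905/0.29412 = 0.38823.
Δp* = 0.38823 − 0.12500 = +0.26323.

0.2632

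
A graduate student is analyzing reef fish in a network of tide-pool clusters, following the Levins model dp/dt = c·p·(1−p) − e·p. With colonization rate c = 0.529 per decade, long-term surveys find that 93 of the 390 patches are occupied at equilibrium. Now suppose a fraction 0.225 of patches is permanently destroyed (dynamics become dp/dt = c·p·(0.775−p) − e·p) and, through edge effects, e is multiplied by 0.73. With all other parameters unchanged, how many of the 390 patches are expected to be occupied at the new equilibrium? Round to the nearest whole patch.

Observed p* = 93/390 = 0.23846.
Balance c(1−p*) = e gives e = 0.529×(1 − 0.23846) = 0.40285.
New p* = 0.775 − e/c = 0.775 − 0.29408/0.52900 = 0.21908.
Expected occupied = 390 × 0.21908 = 85.44 ≈ 85.

85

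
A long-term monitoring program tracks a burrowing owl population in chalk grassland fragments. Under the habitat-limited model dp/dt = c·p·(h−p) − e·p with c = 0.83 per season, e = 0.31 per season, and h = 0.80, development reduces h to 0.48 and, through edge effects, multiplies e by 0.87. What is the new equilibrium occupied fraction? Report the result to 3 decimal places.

Before: p* = h − e/c = 0.80 − 0.31/0.83 = 0.80 − 0.3735 = 0.4265.
After: c = 0.83, e = 0.2697, h = 0.48; p* = 0.48 − 0.2697/0.83 = 0.1551.

0.155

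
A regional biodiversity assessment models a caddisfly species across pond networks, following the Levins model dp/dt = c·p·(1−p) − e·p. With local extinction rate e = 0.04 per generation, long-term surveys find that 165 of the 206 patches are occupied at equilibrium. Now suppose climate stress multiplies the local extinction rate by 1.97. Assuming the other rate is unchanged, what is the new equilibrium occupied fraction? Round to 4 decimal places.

0.6079

Observed p* = 165/206 = 0.80097.
Balance c(1−p*) = e gives c = e/(1 − 0.80097) = 0.04/0.19903 = 0.20097.
New p* = 1 − e/c = 1 − 0.07880/0.20097 = 0.60790.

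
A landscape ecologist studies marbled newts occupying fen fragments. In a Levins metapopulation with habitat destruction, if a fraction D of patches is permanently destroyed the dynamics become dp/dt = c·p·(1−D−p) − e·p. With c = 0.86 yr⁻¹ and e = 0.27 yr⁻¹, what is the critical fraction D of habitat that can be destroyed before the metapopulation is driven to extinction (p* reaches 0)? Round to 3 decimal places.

0.686

The nontrivial equilibrium is p* = (1−D) − e/c; extinction occurs when this hits zero.
So D_crit = 1 − e/c = 1 − 0.27/0.86 = 1 − 0.3140 = 0.6860.
Note this equals the original equilibrium occupancy — the Levins extinction-debt result.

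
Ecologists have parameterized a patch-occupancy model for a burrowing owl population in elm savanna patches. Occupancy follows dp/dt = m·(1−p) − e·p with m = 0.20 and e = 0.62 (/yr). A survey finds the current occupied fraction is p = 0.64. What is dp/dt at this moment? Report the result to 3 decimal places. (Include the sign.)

-0.325

Colonization term: m·(1−p) = 0.20×0.3600 = 0.07200.
Extinction term: e·p = 0.39680.
dp/dt = 0.07200 − 0.39680 = -0.32480.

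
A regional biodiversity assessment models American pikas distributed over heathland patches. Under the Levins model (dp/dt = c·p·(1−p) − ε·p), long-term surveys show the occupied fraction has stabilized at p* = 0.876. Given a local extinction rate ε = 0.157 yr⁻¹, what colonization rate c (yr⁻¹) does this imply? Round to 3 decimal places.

1.266

At equilibrium c(1−p*) = ε, so c = ε/(1−p*).
c = 0.157/(1 − 0.876) = 0.157/0.1240 = 1.2661.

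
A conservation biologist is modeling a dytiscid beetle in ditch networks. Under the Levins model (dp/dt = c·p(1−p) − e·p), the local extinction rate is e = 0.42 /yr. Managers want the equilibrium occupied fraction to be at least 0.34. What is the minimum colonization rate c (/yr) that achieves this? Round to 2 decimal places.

0.64

p* = 1 − e/c ≥ 0.34 requires e/c ≤ 0.6600, i.e. c ≥ e/0.6600.
c_min = 0.42/0.6600 = 0.6364.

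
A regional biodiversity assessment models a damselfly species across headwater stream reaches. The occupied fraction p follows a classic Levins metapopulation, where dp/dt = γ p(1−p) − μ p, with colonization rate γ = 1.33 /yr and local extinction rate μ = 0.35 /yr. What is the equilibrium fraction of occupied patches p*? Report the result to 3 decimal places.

At equilibrium, colonization balances extinction: γ·p*·(1−p*) = μ·p*.
So p* = 1 − μ/γ = 1 − 0.35/1.33 = 1 − 0.2632 = 0.7368.

0.737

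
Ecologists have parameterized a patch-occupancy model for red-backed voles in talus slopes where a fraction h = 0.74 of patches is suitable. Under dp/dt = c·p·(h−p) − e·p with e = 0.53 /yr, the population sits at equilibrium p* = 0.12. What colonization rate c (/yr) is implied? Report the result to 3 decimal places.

0.855

At equilibrium c(h−p*) = e, so c = e/(h−p*).
c = 0.53/(0.74 − 0.12) = 0.53/0.6200 = 0.8548.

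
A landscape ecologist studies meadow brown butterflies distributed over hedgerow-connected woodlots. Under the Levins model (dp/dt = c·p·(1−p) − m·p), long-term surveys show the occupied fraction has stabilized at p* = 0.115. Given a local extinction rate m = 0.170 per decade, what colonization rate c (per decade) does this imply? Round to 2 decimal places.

0.19

At equilibrium c(1−p*) = m, so c = m/(1−p*).
c = 0.170/(1 − 0.115) = 0.170/0.8850 = 0.1921.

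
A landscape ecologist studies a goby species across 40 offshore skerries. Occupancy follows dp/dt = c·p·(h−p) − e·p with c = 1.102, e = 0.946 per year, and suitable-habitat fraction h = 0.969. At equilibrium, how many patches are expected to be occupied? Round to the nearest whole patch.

p* = h − e/c = 0.969 − 0.8584 = 0.1106.
Expected occupied patches = N × p* = 40 × 0.1106 = 4.42 ≈ 4.

4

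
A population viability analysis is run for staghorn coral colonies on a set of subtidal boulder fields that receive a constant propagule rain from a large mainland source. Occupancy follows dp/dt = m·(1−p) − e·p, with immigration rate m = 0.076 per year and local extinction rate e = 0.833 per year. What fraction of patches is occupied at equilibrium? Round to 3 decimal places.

Setting dp/dt = 0: m − m·p* = e·p*, so m = (m+e)·p*.
p* = m/(m+e) = 0.076/(0.076+0.833) = 0.076/0.9090 = 0.0836.

0.084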